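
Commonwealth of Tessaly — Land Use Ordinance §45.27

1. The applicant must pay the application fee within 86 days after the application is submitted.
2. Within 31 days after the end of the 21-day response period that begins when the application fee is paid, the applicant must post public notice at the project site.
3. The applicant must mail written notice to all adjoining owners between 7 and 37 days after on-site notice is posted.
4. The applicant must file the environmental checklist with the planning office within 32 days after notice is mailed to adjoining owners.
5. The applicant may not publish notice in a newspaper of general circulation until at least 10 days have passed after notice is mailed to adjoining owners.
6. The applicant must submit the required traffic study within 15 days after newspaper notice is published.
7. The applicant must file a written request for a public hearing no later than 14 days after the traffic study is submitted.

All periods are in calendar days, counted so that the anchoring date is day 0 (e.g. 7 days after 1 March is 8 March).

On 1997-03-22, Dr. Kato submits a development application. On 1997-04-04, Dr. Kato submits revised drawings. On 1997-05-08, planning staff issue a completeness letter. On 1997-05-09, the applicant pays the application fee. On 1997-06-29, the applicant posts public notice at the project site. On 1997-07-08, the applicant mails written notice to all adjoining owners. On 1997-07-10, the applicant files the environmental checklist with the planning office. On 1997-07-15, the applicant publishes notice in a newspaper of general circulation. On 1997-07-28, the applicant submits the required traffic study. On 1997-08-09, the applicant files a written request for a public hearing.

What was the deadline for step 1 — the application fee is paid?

Step 1 runs from 1997-03-22, when the application is submitted. 86 days after 1997-03-22 is 1997-06-16.

1997-06-16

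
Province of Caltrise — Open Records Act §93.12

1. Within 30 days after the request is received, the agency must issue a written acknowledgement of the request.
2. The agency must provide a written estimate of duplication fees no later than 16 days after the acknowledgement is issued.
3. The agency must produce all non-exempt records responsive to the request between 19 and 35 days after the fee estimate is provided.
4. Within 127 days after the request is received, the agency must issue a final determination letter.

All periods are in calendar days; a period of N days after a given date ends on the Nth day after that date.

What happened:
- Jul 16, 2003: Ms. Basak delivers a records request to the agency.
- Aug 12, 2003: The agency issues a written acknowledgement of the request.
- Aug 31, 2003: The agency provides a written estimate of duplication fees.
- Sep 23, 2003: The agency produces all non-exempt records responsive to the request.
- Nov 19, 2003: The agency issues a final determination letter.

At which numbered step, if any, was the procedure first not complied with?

Step 1 — counting 30 days from Jul 16, 2003 (when the request is received) gives a deadline of Aug 15, 2003; completed Aug 12, 2003, before the deadline.
Step 2 — counting 16 days from Aug 12, 2003 (when the acknowledgement is issued) gives a deadline of Aug 28, 2003; not done until Aug 31, 2003, 3 days after the deadline.
Later steps need not be reached.

Step 2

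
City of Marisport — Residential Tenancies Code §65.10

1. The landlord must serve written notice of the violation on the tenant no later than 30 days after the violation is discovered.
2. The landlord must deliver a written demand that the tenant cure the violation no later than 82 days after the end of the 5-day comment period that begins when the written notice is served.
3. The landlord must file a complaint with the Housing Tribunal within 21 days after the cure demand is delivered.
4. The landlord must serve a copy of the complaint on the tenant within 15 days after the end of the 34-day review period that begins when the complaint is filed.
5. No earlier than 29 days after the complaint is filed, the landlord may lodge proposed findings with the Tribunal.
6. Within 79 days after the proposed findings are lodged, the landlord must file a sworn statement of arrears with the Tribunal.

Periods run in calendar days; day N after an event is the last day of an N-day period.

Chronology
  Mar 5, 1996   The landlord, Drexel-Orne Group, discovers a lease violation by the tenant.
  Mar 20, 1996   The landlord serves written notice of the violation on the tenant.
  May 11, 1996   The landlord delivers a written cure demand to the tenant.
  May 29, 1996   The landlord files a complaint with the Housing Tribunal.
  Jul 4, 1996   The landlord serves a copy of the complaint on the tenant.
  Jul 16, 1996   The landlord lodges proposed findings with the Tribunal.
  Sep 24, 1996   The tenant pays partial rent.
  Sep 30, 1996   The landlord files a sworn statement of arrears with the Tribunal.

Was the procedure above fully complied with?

Step 1: 30 days after Mar 5, 1996 (when the violation is discovered) is Apr 4, 1996; done Mar 20, 1996 — timely.
Step 2: 82 days after Mar 25, 1996 (end of the 5-day comment period, which began when the written notice is served on Mar 20, 1996) is Jun 15, 1996; done May 11, 1996 — timely.
Step 3: 21 days after May 11, 1996 (when the cure demand is delivered) is Jun 1, 1996; completed May 29, 1996, before the deadline.
Step 4: 15 days after Jul 2, 1996 (end of the 34-day review period, which began when the complaint is filed on May 29, 1996) is Jul 17, 1996; done Jul 4, 1996 — timely.
Step 5: the earliest permitted date is 29 days after May 29, 1996 (when the complaint is filed), i.e. Jun 27, 1996; done Jul 16, 1996 — permitted.
Step 6: 79 days after Jul 16, 1996 (when the proposed findings are lodged) is Oct 3, 1996; done Sep 30, 1996 — timely.

Yes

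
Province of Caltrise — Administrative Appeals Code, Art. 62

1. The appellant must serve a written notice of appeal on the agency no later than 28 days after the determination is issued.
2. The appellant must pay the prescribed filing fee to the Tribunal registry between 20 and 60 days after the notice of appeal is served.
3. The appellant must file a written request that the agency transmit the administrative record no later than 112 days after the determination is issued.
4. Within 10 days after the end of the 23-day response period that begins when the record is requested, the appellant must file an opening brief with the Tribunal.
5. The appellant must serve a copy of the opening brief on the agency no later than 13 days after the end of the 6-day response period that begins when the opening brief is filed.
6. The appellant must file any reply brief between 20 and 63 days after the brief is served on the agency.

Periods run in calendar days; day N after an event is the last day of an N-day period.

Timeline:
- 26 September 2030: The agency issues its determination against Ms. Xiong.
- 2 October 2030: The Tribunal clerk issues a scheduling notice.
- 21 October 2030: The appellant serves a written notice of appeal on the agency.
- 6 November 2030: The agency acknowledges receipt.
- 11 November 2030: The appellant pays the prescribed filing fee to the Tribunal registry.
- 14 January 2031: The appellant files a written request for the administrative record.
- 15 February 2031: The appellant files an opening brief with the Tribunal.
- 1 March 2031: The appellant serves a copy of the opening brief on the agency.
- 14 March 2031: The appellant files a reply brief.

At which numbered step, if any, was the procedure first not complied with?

Step 1: 28 days after 26 September 2030 (when the determination is issued) is 24 October 2030; done 21 October 2030 — timely.
Step 2: the window is 20–60 days after 21 October 2030 (when the notice of appeal is served), so 10 November 2030 through 20 December 2030; done 11 November 2030 — within the window.
Step 3: 112 days after 26 September 2030 (when the determination is issued) is 16 January 2031; 14 January 2031 is within that limit.
Step 4: 10 days after 6 February 2031 (end of the 23-day response period, which began when the record is requested on 14 January 2031) is 16 February 2031; 15 February 2031 is within that limit.
Step 5: 13 days after 21 February 2031 (end of the 6-day response period, which began when the opening brief is filed on 15 February 2031) is 6 March 2031; completed 1 March 2031, before the deadline.
Step 6: the window is 20–63 days after 1 March 2031 (when the brief is served on the agency), so 21 March 2031 through 3 May 2031; 14 March 2031 is 7 days too early.

Step 6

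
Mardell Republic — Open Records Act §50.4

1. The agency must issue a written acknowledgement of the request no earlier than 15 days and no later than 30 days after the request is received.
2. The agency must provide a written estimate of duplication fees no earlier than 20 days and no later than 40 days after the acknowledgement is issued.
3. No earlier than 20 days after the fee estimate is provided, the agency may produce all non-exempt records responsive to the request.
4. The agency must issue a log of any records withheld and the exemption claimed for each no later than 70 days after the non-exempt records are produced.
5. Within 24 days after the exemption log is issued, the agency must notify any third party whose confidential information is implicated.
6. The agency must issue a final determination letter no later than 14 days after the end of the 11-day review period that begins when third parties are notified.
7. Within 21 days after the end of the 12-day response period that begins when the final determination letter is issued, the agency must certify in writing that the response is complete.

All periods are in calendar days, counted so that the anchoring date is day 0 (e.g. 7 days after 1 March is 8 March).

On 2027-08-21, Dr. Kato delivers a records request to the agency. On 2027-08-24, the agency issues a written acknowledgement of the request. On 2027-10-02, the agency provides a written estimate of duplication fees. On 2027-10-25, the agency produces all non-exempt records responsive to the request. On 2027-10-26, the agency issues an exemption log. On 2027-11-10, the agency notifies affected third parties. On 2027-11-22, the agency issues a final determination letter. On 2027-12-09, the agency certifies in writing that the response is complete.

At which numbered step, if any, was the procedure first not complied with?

Step 1: the window is 15–30 days after 2027-08-21 (when the request is received), so 2027-09-05 through 2027-09-20; 2027-08-24 is 12 days too early.
The procedure was therefore not followed at step 1.

Step 1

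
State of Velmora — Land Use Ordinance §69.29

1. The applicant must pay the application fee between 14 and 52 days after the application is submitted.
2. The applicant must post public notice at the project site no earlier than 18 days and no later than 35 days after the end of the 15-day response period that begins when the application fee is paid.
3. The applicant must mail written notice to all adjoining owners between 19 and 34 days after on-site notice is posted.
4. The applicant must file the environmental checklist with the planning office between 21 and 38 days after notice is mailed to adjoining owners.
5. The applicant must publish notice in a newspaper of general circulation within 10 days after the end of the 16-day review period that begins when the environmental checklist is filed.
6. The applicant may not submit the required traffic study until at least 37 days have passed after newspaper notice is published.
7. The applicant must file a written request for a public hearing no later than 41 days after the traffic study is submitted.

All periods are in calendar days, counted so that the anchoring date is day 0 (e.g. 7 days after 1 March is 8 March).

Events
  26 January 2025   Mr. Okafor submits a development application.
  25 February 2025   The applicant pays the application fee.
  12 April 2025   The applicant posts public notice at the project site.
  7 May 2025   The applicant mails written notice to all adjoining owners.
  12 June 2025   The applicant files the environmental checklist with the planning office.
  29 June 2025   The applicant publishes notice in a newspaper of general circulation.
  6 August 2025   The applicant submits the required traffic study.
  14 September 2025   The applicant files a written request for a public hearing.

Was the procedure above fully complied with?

Step 1 — 14 and 52 days from 26 January 2025 (when the application is submitted) are 9 February 2025 and 19 March 2025 respectively; 25 February 2025 falls inside that range.
Step 2 — 18 and 35 days from 12 March 2025 (end of the 15-day response period, which began when the application fee is paid on 25 February 2025) are 30 March 2025 and 16 April 2025 respectively; done 12 April 2025 — within the window.
Step 3 — 19 and 34 days from 12 April 2025 (when on-site notice is posted) are 1 May 2025 and 16 May 2025 respectively; 7 May 2025 falls inside that range.
Step 4 — 21 and 38 days from 7 May 2025 (when notice is mailed to adjoining owners) are 28 May 2025 and 14 June 2025 respectively; done 12 June 2025 — within the window.
Step 5 — counting 10 days from 28 June 2025 (end of the 16-day review period, which began when the environmental checklist is filed on 12 June 2025) gives a deadline of 8 July 2025; done 29 June 2025 — timely.
Step 6 — must wait 37 days from 29 June 2025 (when newspaper notice is published), so not before 5 August 2025; done 6 August 2025, after the minimum wait.
Step 7 — counting 41 days from 6 August 2025 (when the traffic study is submitted) gives a deadline of 16 September 2025; completed 14 September 2025, before the deadline.

Yes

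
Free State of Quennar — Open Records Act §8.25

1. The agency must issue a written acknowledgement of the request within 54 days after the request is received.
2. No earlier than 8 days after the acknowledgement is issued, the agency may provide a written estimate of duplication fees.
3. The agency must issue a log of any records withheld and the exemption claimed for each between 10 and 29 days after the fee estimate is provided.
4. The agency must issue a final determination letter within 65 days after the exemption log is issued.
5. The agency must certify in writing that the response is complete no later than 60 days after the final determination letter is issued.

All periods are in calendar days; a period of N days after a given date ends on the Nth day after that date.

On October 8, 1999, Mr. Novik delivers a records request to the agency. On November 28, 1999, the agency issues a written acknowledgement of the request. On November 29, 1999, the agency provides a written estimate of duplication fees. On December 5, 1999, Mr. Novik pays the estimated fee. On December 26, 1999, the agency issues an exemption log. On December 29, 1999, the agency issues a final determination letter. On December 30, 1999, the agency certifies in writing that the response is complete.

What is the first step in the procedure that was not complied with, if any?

Step 1 — counting 54 days from October 8, 1999 (when the request is received) gives a deadline of December 1, 1999; done November 28, 1999 — timely.
Step 2 — must wait 8 days from November 28, 1999 (when the acknowledgement is issued), so not before December 6, 1999; acted on November 29, 1999, 7 days prematurely.

Step 2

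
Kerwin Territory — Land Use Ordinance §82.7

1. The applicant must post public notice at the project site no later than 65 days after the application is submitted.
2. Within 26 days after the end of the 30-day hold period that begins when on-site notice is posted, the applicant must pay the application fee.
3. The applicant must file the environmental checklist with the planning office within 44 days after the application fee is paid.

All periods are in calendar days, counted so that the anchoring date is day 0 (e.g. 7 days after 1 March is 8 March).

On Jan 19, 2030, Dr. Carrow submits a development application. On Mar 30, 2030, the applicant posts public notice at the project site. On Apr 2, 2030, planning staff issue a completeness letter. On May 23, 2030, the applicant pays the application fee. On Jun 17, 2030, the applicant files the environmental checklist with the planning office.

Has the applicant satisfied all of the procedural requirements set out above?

Step 1 — counting 65 days from Jan 19, 2030 (when the application is submitted) gives a deadline of Mar 25, 2030; done Mar 30, 2030 — 5 days late.
The analysis stops there.

No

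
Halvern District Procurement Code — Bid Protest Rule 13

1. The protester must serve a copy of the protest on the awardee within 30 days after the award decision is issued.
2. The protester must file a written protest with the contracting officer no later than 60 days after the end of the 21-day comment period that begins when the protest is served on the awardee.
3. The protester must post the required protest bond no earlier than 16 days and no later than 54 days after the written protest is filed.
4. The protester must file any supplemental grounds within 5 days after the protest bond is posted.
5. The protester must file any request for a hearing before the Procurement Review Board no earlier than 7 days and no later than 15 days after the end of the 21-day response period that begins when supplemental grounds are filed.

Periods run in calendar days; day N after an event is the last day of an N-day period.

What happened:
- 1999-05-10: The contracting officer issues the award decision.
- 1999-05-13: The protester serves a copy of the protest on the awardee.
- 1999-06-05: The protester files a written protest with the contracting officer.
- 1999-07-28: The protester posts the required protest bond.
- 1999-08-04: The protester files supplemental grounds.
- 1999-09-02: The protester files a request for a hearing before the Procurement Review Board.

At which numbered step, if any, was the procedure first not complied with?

Step 4

Step 1: 30 days after 1999-05-10 (when the award decision is issued) is 1999-06-09; completed 1999-05-13, before the deadline.
Step 2: 60 days after 1999-06-03 (end of the 21-day comment period, which began when the protest is served on the awardee on 1999-05-13) is 1999-08-02; done 1999-06-05 — timely.
Step 3: the window is 16–54 days after 1999-06-05 (when the written protest is filed), so 1999-06-21 through 1999-07-29; done 1999-07-28, which is between those dates.
Step 4: 5 days after 1999-07-28 (when the protest bond is posted) is 1999-08-02; done 1999-08-04 — 2 days late.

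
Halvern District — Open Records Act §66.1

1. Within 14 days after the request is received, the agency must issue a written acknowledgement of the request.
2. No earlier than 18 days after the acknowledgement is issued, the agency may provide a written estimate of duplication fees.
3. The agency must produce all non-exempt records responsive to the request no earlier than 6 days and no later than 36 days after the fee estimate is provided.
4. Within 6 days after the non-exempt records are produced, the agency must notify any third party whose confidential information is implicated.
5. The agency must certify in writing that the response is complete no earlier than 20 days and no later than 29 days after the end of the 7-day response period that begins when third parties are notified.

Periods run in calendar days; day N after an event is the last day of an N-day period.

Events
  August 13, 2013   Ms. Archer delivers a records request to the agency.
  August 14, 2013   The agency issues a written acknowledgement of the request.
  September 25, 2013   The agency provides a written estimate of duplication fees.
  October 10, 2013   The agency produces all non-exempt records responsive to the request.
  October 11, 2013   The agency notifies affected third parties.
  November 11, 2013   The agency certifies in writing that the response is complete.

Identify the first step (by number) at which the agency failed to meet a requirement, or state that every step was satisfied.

Step 1: 14 days after August 13, 2013 (when the request is received) is August 27, 2013; completed August 14, 2013, before the deadline.
Step 2: the earliest permitted date is 18 days after August 14, 2013 (when the acknowledgement is issued), i.e. September 1, 2013; September 25, 2013 is on or after that date.
Step 3: the window is 6–36 days after September 25, 2013 (when the fee estimate is provided), so October 1, 2013 through October 31, 2013; done October 10, 2013, which is between those dates.
Step 4: 6 days after October 10, 2013 (when the non-exempt records are produced) is October 16, 2013; done October 11, 2013 — timely.
Step 5: the window is 20–29 days after October 18, 2013 (end of the 7-day response period, which began when third parties are notified on October 11, 2013), so November 7, 2013 through November 16, 2013; November 11, 2013 falls inside that range.

None — every step was satisfied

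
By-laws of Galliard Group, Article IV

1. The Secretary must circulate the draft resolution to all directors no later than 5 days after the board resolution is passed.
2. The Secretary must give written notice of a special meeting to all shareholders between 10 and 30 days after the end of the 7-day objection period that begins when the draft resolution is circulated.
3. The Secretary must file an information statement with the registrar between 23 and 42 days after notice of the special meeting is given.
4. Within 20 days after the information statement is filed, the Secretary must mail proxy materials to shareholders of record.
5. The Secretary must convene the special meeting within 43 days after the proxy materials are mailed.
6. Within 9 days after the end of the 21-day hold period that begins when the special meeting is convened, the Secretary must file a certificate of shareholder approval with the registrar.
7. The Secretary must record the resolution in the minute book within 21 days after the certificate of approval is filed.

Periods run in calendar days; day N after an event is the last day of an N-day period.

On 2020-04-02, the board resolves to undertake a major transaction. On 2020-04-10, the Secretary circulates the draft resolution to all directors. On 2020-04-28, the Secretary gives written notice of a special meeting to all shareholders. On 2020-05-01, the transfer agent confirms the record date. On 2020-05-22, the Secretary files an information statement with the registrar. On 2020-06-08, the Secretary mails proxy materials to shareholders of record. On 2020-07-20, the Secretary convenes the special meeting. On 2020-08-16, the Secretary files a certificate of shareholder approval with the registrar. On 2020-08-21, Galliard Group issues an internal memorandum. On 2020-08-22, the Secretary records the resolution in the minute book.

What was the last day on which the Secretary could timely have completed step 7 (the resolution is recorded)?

Step 7 runs from 2020-08-16, when the certificate of approval is filed. 21 days after 2020-08-16 is 2020-09-06.

2020-09-06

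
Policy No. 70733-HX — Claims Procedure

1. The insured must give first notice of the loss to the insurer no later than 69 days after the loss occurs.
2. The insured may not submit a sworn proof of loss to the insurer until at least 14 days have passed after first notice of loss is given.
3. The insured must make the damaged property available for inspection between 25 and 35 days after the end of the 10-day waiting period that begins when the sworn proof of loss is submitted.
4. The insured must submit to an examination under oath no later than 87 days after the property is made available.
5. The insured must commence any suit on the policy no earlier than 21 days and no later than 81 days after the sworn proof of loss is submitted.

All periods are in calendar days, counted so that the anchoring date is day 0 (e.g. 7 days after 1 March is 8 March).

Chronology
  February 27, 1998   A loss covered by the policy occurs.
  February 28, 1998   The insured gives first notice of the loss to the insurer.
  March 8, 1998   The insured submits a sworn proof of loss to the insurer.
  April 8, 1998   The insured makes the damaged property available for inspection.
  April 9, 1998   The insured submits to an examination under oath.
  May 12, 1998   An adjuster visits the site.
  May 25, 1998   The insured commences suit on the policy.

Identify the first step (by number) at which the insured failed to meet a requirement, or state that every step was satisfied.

Step 1 — counting 69 days from February 27, 1998 (when the loss occurs) gives a deadline of May 7, 1998; completed February 28, 1998, before the deadline.
Step 2 — must wait 14 days from February 28, 1998 (when first notice of loss is given), so not before March 14, 1998; acted on March 8, 1998, 6 days prematurely.
That is the first point of non-compliance.

Step 2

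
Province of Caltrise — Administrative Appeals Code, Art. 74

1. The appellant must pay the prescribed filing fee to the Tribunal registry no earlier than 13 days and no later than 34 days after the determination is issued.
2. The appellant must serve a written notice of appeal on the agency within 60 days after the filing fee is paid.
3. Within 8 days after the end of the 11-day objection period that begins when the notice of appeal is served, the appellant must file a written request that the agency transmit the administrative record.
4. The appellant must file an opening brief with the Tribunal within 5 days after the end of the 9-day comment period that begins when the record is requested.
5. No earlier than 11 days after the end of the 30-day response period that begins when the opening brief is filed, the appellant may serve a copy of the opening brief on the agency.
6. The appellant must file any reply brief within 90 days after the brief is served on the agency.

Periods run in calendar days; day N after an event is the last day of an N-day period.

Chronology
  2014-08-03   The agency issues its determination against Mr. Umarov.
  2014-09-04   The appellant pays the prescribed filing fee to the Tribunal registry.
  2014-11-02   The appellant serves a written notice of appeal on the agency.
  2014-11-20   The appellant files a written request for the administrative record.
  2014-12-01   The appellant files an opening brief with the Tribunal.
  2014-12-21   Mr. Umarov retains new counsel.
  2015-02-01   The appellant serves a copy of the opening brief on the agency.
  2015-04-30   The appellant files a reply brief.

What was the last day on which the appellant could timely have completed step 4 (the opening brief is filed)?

The record is requested on 2014-11-20; the 9-day comment period therefore ends 2014-11-29, and step 4 runs from that date. 5 days after 2014-11-29 is 2014-12-04.

2014-12-04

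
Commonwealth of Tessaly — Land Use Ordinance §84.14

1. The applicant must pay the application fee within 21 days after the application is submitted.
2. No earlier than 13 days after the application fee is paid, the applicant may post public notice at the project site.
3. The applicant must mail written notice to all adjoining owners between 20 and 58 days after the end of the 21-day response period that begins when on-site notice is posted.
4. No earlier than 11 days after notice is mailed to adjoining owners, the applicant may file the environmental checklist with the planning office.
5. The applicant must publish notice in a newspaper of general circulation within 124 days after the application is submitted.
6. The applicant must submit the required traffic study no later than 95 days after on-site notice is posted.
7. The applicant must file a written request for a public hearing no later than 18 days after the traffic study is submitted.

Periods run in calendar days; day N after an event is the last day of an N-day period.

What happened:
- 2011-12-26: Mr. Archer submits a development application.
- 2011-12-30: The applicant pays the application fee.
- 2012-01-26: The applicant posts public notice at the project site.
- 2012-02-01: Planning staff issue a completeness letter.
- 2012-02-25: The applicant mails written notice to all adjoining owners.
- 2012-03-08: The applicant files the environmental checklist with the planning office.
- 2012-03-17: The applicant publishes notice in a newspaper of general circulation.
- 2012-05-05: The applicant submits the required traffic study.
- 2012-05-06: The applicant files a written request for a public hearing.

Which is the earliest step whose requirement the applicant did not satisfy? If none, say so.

Step 1: 21 days after 2011-12-26 (when the application is submitted) is 2012-01-16; 2011-12-30 is within that limit.
Step 2: the earliest permitted date is 13 days after 2011-12-30 (when the application fee is paid), i.e. 2012-01-12; done 2012-01-26, after the minimum wait.
Step 3: the window is 20–58 days after 2012-02-16 (end of the 21-day response period, which began when on-site notice is posted on 2012-01-26), so 2012-03-07 through 2012-04-14; done 2012-02-25 — 11 days before the window opened.
Later steps need not be reached.

Step 3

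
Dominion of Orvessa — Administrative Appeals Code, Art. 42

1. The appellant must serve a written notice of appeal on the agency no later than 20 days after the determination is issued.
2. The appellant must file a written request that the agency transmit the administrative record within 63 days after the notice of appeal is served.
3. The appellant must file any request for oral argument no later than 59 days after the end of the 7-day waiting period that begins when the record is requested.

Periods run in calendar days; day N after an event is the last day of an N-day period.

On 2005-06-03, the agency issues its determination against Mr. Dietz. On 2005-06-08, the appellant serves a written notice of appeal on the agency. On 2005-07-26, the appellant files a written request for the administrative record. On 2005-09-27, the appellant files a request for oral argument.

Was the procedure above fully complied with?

Yes

(1) due by 2005-06-03 + 20 days = 2005-06-23; 2005-06-08 is within that limit.
(2) due by 2005-06-08 + 63 days = 2005-08-10; done 2005-07-26 — timely.
(3) due by 2005-08-02 + 59 days = 2005-09-30; completed 2005-09-27, before the deadline.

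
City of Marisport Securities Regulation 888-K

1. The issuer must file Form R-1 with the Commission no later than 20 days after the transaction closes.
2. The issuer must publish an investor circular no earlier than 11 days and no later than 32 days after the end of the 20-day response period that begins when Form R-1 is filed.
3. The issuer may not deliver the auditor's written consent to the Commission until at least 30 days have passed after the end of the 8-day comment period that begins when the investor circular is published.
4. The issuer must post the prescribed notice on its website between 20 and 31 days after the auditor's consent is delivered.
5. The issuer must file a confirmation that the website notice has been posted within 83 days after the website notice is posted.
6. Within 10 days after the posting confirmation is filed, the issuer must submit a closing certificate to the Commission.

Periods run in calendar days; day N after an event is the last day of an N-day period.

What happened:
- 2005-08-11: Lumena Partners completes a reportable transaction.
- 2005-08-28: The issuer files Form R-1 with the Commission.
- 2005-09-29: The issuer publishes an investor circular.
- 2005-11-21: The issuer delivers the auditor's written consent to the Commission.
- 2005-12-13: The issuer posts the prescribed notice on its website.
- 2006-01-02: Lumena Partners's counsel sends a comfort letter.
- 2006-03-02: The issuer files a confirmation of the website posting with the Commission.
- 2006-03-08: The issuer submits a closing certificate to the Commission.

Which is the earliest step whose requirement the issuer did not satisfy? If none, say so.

Step 1: 20 days after 2005-08-11 (when the transaction closes) is 2005-08-31; 2005-08-28 is within that limit.
Step 2: the window is 11–32 days after 2005-09-17 (end of the 20-day response period, which began when Form R-1 is filed on 2005-08-28), so 2005-09-28 through 2005-10-19; 2005-09-29 falls inside that range.
Step 3: the earliest permitted date is 30 days after 2005-10-07 (end of the 8-day comment period, which began when the investor circular is published on 2005-09-29), i.e. 2005-11-06; done 2005-11-21, after the minimum wait.
Step 4: the window is 20–31 days after 2005-11-21 (when the auditor's consent is delivered), so 2005-12-11 through 2005-12-22; 2005-12-13 falls inside that range.
Step 5: 83 days after 2005-12-13 (when the website notice is posted) is 2006-03-06; completed 2006-03-02, before the deadline.
Step 6: 10 days after 2006-03-02 (when the posting confirmation is filed) is 2006-03-12; completed 2006-03-08, before the deadline.

None — every step was satisfied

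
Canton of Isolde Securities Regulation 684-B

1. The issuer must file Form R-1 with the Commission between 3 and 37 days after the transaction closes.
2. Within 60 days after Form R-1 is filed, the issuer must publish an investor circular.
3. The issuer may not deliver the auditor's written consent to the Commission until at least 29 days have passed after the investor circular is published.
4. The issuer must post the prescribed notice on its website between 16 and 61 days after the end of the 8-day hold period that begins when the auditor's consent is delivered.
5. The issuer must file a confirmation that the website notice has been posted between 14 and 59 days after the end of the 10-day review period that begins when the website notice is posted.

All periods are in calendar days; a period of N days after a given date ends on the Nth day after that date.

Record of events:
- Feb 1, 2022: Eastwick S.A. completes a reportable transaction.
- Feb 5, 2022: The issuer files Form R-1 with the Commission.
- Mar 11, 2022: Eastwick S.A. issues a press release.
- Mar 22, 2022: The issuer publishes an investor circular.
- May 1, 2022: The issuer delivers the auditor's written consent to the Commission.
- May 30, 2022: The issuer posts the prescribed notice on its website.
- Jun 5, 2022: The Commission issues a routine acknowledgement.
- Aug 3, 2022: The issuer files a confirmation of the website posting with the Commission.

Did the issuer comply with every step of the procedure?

(1) the permitted window runs from Feb 1, 2022 + 3 = Feb 4, 2022 to Feb 1, 2022 + 37 = Mar 10, 2022; done Feb 5, 2022, which is between those dates.
(2) due by Feb 5, 2022 + 60 days = Apr 6, 2022; completed Mar 22, 2022, before the deadline.
(3) permitted from Mar 22, 2022 + 29 days = Apr 20, 2022 onward; done May 1, 2022, after the minimum wait.
(4) the permitted window runs from May 9, 2022 + 16 = May 25, 2022 to May 9, 2022 + 61 = Jul 9, 2022; done May 30, 2022 — within the window.
(5) the permitted window runs from Jun 9, 2022 + 14 = Jun 23, 2022 to Jun 9, 2022 + 59 = Aug 7, 2022; done Aug 3, 2022, which is between those dates.

Yes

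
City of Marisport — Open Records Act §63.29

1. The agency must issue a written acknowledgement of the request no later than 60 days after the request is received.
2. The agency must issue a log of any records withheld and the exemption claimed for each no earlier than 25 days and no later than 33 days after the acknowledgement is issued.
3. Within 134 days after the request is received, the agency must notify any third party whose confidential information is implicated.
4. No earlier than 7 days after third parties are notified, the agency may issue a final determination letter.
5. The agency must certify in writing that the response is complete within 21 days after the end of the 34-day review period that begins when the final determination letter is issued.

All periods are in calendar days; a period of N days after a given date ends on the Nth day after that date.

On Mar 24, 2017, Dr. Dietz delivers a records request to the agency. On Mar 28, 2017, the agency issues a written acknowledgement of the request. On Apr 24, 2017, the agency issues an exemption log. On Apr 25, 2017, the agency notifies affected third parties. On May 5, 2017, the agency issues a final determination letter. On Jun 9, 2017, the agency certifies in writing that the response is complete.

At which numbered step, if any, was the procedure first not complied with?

Step 1 — counting 60 days from Mar 24, 2017 (when the request is received) gives a deadline of May 23, 2017; Mar 28, 2017 is within that limit.
Step 2 — 25 and 33 days from Mar 28, 2017 (when the acknowledgement is issued) are Apr 22, 2017 and Apr 30, 2017 respectively; done Apr 24, 2017, which is between those dates.
Step 3 — counting 134 days from Mar 24, 2017 (when the request is received) gives a deadline of Aug 5, 2017; done Apr 25, 2017 — timely.
Step 4 — must wait 7 days from Apr 25, 2017 (when third parties are notified), so not before May 2, 2017; May 5, 2017 is on or after that date.
Step 5 — counting 21 days from Jun 8, 2017 (end of the 34-day review period, which began when the final determination letter is issued on May 5, 2017) gives a deadline of Jun 29, 2017; completed Jun 9, 2017, before the deadline.

None — every step was satisfied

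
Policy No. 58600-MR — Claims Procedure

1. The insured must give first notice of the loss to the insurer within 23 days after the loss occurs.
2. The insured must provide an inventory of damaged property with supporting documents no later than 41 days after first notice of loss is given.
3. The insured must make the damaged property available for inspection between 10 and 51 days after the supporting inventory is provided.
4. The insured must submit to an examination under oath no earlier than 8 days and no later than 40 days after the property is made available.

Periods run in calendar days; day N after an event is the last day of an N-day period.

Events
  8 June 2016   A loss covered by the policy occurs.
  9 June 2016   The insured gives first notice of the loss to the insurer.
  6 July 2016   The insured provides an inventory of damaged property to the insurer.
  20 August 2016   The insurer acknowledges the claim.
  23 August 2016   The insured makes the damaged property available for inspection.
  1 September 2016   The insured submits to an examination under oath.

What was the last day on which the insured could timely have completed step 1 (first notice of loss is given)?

1 July 2016

Step 1 runs from 8 June 2016, when the loss occurs. 23 days after 8 June 2016 is 1 July 2016.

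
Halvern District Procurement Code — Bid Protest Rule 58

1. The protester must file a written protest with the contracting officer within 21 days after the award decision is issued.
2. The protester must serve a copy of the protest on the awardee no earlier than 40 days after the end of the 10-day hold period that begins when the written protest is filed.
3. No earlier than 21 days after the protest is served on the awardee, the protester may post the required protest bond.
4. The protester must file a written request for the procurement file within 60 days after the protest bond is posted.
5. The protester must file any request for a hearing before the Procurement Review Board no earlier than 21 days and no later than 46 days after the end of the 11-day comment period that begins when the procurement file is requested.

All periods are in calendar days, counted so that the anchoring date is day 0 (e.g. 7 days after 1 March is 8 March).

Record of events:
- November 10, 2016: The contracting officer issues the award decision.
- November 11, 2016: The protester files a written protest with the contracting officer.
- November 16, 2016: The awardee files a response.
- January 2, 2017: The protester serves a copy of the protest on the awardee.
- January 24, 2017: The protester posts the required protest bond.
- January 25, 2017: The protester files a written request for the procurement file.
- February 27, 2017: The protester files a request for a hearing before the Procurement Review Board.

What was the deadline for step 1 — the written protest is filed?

December 1, 2016

Step 1 runs from November 10, 2016, when the award decision is issued. 21 days after November 10, 2016 is December 1, 2016.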